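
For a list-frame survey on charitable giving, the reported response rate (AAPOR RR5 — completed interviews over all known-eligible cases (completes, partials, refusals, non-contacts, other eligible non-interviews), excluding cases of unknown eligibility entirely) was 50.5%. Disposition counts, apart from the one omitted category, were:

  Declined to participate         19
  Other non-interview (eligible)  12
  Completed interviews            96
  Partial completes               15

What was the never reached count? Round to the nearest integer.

RR5 = 96 / D = 0.505
D = 96 / 0.505 = 190.1
Remaining denominator categories sum to 142
never reached = 190.1 − 142 ≈ 48

48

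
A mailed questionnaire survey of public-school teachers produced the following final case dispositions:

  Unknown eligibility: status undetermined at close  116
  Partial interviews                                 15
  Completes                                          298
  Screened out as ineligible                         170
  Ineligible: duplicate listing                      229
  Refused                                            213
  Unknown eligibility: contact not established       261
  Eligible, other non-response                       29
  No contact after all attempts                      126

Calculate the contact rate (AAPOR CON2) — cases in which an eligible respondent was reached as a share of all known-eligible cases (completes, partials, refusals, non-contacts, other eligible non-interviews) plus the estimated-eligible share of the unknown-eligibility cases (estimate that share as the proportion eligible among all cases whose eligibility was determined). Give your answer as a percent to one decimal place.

Unknown eligibility = 261 + 116 = 377
Out of scope = 170 + 229 = 399
Top = 298 + 15 + 213 + 29 = 555
Eligible (known) = 298 + 15 + 213 + 126 + 29 = 681
e = 681 / (681 + 399) = 681 / 1080 = 0.6306
Eligible share of unknowns = 0.6306 × 377 = 237.74
Denominator = 681 + 237.74 = 918.74
CON2 = 555 / 918.74 = 0.6041

60.4%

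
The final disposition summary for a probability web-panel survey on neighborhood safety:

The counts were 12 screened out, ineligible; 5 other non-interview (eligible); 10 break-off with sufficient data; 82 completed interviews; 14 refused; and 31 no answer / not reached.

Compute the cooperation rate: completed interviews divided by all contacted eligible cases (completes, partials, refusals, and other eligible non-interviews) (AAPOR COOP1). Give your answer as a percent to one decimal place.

73.9%

Num = 82
Base = 82 + 10 + 14 + 5 = 111
COOP1 = 82 / 111 = 0.7387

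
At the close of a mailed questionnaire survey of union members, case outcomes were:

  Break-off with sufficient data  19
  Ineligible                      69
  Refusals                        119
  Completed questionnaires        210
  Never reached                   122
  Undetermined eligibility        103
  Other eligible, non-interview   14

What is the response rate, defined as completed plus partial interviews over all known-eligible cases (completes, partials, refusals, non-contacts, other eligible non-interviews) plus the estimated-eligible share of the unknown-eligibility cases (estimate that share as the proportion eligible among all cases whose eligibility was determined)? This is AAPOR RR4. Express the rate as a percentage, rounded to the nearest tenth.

Top = 210 + 19 = 229
Eligible (known) = 210 + 19 + 119 + 122 + 14 = 484
e = 484 / (484 + 69) = 484 / 553 = 0.8752
Eligible share of unknowns = 0.8752 × 103 = 90.15
Denominator = 484 + 90.15 = 574.15
RR4 = 229 / 574.15 = 0.3989

39.9%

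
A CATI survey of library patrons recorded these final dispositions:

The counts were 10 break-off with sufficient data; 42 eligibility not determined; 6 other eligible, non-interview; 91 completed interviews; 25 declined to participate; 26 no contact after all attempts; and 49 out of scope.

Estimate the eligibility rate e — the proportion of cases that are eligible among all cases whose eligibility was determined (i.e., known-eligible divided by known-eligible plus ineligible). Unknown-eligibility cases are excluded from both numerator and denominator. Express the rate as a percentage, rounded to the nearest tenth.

76.3%

Determined eligible: 91 + 10 + 25 + 26 + 6 = 158
e = 158 / (158 + 49) = 158 / 207 = 0.7633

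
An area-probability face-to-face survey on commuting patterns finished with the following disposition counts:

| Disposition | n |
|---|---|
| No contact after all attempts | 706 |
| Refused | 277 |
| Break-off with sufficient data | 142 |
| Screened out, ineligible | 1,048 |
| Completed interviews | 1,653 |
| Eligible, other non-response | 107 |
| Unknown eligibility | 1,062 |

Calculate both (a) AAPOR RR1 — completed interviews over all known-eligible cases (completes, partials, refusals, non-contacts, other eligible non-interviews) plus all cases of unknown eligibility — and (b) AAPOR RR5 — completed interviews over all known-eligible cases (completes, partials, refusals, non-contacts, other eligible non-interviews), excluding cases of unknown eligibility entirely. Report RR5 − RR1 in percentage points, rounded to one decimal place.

15.4

Numerator: 1653
Denom: 1653 + 142 + 277 + 706 + 107 + 1062 = 3947
RR1 = 1653 / 3947 = 0.4188
Denom: 1653 + 142 + 277 + 706 + 107 = 2885
RR5 = 1653 / 2885 = 0.5730
Difference = 57.30 − 41.88 = 15.42 percentage points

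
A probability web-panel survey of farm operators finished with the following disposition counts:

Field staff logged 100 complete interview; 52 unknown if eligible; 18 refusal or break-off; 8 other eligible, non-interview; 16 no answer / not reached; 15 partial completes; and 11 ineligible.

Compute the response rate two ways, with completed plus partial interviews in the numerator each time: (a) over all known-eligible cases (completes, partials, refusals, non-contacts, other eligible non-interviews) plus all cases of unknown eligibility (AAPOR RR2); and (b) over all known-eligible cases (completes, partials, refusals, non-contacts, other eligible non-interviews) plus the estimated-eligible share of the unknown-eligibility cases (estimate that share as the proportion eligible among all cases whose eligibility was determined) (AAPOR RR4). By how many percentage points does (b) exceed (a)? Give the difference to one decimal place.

Top → 100 + 15 = 115
Denom → 100 + 15 + 18 + 16 + 8 + 52 = 209
RR2 = 115 / 209 = 0.5502
Known eligible → 100 + 15 + 18 + 16 + 8 = 157
e = 157 / (157 + 11) = 157 / 168 = 0.9345
Eligible share of unknowns → 0.9345 × 52 = 48.59
Denom → 157 + 48.59 = 205.59
RR4 = 115 / 205.59 = 0.5594
Difference = 55.94 − 55.02 = 0.92 percentage points

0.9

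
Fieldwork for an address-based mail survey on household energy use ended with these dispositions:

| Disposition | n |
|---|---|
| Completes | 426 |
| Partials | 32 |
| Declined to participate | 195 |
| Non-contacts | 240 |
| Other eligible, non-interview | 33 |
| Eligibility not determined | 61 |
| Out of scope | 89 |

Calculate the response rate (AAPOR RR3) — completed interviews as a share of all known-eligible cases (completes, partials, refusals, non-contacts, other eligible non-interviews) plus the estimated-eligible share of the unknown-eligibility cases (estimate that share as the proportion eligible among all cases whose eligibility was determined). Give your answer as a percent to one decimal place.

Top = 426
Eligible (known) = 426 + 32 + 195 + 240 + 33 = 926
e = 926 / (926 + 89) = 926 / 1015 = 0.9123
Eligible share of unknowns = 0.9123 × 61 = 55.65
Base = 926 + 55.65 = 981.65
RR3 = 426 / 981.65 = 0.4340

43.4%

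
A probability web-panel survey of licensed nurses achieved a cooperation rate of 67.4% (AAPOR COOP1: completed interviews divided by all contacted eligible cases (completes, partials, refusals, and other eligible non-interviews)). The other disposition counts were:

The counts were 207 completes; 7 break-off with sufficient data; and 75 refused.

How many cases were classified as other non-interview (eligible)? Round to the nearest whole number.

COOP1 = 207 / D = 0.674
D = 207 / 0.674 = 307.1
Other denominator terms total 289
other non-interview (eligible) = 307.1 − 289 ≈ 18

18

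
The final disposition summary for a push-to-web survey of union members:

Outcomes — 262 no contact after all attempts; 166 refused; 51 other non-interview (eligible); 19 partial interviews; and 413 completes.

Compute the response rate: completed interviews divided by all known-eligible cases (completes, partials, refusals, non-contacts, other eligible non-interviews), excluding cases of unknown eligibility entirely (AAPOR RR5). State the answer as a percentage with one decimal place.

Numerator: 413
Denom: 413 + 19 + 166 + 262 + 51 = 911
RR5 = 413 / 911 = 0.4533

45.3%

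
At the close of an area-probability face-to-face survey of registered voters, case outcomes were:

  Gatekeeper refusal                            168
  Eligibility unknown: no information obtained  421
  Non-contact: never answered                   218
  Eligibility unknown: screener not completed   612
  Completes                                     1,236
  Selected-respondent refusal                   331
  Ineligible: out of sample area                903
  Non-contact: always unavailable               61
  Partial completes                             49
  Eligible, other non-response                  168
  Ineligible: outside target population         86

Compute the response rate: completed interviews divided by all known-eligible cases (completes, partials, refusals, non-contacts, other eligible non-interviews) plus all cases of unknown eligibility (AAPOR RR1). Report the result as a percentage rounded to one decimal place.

37.9%

Refusal or break-off = 168 + 331 = 499
No contact after all attempts = 218 + 61 = 279
Unknown if eligible = 612 + 421 = 1033
Screened out, ineligible = 86 + 903 = 989
Num → 1236
Denom → 1236 + 49 + 499 + 279 + 168 + 1033 = 3264
RR1 = 1236 / 3264 = 0.3787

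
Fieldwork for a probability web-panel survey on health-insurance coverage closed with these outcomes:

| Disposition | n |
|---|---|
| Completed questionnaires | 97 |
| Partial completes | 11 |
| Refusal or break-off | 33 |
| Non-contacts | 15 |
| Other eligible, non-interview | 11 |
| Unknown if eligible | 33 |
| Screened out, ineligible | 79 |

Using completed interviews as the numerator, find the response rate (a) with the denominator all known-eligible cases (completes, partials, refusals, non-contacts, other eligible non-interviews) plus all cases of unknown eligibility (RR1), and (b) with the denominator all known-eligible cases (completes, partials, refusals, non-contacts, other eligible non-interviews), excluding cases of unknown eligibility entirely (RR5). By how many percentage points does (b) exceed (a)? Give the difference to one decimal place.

Numerator → 97
Base → 97 + 11 + 33 + 15 + 11 + 33 = 200
RR1 = 97 / 200 = 0.4850
Base → 97 + 11 + 33 + 15 + 11 = 167
RR5 = 97 / 167 = 0.5808
Difference = 58.08 − 48.50 = 9.58 percentage points

9.6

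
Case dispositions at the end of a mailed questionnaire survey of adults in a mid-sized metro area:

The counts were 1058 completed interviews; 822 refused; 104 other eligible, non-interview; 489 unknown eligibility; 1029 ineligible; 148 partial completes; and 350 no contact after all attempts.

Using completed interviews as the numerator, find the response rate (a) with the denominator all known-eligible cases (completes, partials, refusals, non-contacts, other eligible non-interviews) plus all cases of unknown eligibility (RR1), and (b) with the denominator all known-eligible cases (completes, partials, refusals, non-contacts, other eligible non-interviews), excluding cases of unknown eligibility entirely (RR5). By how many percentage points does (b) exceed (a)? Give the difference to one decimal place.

7.0

Numerator: 1058
Denom: 1058 + 148 + 822 + 350 + 104 + 489 = 2971
RR1 = 1058 / 2971 = 0.3561
Denom: 1058 + 148 + 822 + 350 + 104 = 2482
RR5 = 1058 / 2482 = 0.4263
Difference = 42.63 − 35.61 = 7.02 percentage points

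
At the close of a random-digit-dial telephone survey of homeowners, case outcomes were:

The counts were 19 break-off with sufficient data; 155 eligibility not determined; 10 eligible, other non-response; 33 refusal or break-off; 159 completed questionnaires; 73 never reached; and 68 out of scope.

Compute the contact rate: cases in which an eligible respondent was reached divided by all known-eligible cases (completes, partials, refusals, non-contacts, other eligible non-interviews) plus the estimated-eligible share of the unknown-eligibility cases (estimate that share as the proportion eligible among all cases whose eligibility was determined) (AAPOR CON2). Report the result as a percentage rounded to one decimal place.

Top = 159 + 19 + 33 + 10 = 221
Known eligible = 159 + 19 + 33 + 73 + 10 = 294
e = 294 / (294 + 68) = 294 / 362 = 0.8122
Estimated eligible among unknowns = 0.8122 × 155 = 125.89
Base = 294 + 125.89 = 419.89
CON2 = 221 / 419.89 = 0.5263

52.6%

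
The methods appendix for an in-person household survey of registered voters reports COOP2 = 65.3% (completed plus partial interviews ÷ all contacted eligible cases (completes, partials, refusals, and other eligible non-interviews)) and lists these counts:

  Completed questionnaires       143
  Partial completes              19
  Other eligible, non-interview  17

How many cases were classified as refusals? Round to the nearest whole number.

Numerator → 143 + 19 = 162
COOP2 = 162 / D = 0.653
D = 162 / 0.653 = 248.1
Other denominator terms total 179
refusals = 248.1 − 179 ≈ 69

69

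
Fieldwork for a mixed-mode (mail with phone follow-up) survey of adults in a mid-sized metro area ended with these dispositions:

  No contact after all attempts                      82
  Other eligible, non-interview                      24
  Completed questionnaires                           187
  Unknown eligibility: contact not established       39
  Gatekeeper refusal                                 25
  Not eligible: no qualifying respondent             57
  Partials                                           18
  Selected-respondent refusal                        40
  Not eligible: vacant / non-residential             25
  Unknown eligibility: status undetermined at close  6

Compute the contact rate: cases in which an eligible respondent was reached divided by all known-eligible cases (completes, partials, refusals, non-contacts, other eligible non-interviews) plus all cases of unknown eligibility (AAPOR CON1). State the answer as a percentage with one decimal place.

69.8%

Refused = 25 + 40 = 65
Eligibility not determined = 39 + 6 = 45
Ineligible = 57 + 25 = 82
Numerator: 187 + 18 + 65 + 24 = 294
Denominator: 187 + 18 + 65 + 82 + 24 + 45 = 421
CON1 = 294 / 421 = 0.6983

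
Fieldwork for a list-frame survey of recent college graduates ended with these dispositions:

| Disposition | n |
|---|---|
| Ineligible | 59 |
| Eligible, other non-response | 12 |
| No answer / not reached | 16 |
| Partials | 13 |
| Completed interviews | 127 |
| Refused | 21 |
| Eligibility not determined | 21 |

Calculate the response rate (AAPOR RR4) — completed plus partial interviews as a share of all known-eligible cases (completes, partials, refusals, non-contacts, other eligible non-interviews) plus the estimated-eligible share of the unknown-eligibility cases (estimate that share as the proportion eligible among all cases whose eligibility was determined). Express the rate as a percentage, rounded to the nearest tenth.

Top = 127 + 13 = 140
Known eligible = 127 + 13 + 21 + 16 + 12 = 189
e = 189 / (189 + 59) = 189 / 248 = 0.7621
Estimated eligible among unknowns = 0.7621 × 21 = 16.00
Denominator = 189 + 16.00 = 205.00
RR4 = 140 / 205.00 = 0.6829

68.3%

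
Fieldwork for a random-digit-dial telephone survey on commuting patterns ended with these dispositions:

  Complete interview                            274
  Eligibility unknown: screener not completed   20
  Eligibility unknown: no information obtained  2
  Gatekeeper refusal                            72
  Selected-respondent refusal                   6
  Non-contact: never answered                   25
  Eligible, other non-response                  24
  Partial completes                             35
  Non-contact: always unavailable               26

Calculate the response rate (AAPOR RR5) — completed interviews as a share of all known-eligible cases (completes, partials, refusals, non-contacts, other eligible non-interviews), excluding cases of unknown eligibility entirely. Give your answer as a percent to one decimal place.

59.3%

Refusals = 72 + 6 = 78
No contact after all attempts = 25 + 26 = 51
Unknown if eligible = 20 + 2 = 22
Numerator: 274
Denominator: 274 + 35 + 78 + 51 + 24 = 462
RR5 = 274 / 462 = 0.5931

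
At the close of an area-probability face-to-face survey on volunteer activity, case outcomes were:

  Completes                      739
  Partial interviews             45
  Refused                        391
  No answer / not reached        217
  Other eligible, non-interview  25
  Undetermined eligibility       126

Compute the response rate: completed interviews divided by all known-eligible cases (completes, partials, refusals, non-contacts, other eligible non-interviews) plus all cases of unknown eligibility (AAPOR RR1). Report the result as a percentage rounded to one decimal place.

Numerator = 739
Base = 739 + 45 + 391 + 217 + 25 + 126 = 1543
RR1 = 739 / 1543 = 0.4789

47.9%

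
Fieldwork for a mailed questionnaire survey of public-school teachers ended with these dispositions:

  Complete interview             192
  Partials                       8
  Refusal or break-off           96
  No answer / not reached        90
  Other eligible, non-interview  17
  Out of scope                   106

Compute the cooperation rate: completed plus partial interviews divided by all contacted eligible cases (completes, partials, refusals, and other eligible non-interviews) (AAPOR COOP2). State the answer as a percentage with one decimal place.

Numerator → 192 + 8 = 200
Denominator → 192 + 8 + 96 + 17 = 313
COOP2 = 200 / 313 = 0.6390

63.9%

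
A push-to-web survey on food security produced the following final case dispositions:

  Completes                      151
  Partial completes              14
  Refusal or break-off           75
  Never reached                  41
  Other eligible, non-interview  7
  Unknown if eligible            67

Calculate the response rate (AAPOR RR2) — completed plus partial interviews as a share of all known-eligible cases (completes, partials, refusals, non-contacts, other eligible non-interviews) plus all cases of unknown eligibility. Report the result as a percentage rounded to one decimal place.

Num: 151 + 14 = 165
Denominator: 151 + 14 + 75 + 41 + 7 + 67 = 355
RR2 = 165 / 355 = 0.4648

46.5%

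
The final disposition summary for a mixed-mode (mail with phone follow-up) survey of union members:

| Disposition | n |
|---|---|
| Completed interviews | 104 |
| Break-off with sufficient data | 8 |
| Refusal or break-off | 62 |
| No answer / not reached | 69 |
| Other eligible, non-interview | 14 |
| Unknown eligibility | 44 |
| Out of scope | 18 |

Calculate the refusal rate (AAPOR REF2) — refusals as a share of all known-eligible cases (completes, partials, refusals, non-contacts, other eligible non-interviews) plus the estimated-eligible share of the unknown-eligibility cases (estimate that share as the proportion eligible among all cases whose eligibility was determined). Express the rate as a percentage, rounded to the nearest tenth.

20.8%

Num = 62
Determined eligible = 104 + 8 + 62 + 69 + 14 = 257
e = 257 / (257 + 18) = 257 / 275 = 0.9345
Estimated eligible among unknowns = 0.9345 × 44 = 41.12
Denominator = 257 + 41.12 = 298.12
REF2 = 62 / 298.12 = 0.2080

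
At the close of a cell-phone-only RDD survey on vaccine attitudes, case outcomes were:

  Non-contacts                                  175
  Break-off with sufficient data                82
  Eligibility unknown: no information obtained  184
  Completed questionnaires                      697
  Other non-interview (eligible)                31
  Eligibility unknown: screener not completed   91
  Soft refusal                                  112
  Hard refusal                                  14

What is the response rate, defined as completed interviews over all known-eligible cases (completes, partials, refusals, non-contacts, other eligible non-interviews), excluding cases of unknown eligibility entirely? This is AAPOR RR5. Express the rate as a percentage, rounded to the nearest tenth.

62.7%

Refused = 14 + 112 = 126
Unknown if eligible = 91 + 184 = 275
Top: 697
Denom: 697 + 82 + 126 + 175 + 31 = 1111
RR5 = 697 / 1111 = 0.6274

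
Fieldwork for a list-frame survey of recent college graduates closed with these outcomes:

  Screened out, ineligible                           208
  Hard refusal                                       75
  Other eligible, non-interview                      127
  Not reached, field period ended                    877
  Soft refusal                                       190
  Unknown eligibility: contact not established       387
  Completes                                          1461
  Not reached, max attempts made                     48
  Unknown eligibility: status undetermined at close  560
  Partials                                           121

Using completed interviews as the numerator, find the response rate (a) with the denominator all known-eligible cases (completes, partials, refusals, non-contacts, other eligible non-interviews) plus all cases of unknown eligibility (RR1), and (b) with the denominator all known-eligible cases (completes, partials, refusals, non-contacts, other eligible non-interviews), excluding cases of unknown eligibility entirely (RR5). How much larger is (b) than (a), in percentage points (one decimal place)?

12.4

Refusal or break-off = 75 + 190 = 265
No contact after all attempts = 877 + 48 = 925
Unknown eligibility = 387 + 560 = 947
Top → 1461
Base → 1461 + 121 + 265 + 925 + 127 + 947 = 3846
RR1 = 1461 / 3846 = 0.3799
Base → 1461 + 121 + 265 + 925 + 127 = 2899
RR5 = 1461 / 2899 = 0.5040
Difference = 50.40 − 37.99 = 12.41 percentage points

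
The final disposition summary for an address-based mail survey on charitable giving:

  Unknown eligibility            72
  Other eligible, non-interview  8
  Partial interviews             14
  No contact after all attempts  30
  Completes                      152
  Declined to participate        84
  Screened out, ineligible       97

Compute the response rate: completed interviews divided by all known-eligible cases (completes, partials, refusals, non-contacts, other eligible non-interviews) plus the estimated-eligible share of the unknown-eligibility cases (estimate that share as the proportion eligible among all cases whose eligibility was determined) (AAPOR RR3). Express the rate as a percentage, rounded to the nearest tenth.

44.5%

Top: 152
Determined eligible: 152 + 14 + 84 + 30 + 8 = 288
e = 288 / (288 + 97) = 288 / 385 = 0.7481
Eligible share of unknowns: 0.7481 × 72 = 53.86
Base: 288 + 53.86 = 341.86
RR3 = 152 / 341.86 = 0.4446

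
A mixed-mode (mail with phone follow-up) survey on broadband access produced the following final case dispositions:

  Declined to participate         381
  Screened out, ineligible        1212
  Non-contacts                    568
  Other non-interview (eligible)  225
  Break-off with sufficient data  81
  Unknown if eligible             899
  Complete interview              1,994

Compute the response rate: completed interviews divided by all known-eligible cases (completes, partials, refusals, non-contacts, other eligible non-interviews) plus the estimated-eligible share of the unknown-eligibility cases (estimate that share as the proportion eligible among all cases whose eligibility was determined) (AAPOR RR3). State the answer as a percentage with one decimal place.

51.1%

Num → 1994
Eligible (known) → 1994 + 81 + 381 + 568 + 225 = 3249
e = 3249 / (3249 + 1212) = 3249 / 4461 = 0.7283
Estimated eligible among unknowns → 0.7283 × 899 = 654.74
Denominator → 3249 + 654.74 = 3903.74
RR3 = 1994 / 3903.74 = 0.5108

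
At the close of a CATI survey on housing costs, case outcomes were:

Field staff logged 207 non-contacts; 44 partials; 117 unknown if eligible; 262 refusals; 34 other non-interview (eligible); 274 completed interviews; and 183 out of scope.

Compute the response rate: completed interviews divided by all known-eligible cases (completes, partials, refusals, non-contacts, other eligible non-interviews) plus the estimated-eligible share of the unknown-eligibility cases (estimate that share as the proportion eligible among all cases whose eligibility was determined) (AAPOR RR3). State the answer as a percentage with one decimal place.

29.9%

Numerator = 274
Determined eligible = 274 + 44 + 262 + 207 + 34 = 821
e = 821 / (821 + 183) = 821 / 1004 = 0.8177
Eligible share of unknowns = 0.8177 × 117 = 95.67
Denominator = 821 + 95.67 = 916.67
RR3 = 274 / 916.67 = 0.2989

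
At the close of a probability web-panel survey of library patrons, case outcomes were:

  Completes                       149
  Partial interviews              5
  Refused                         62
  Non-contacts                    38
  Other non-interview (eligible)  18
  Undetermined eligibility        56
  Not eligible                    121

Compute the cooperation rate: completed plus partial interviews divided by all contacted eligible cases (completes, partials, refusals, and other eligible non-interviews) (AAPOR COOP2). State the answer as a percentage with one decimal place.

Numerator → 149 + 5 = 154
Base → 149 + 5 + 62 + 18 = 234
COOP2 = 154 / 234 = 0.6581

65.8%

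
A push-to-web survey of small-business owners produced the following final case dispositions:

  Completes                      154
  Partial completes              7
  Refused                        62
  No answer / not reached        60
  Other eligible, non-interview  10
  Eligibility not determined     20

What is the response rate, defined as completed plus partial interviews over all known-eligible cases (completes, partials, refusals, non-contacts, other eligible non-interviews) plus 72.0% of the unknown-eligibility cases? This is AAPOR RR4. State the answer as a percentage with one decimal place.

52.4%

Top → 154 + 7 = 161
Known eligible → 154 + 7 + 62 + 60 + 10 = 293
Estimated eligible among unknowns → 0.7200 × 20 = 14.40
Base → 293 + 14.40 = 307.40
RR4 = 161 / 307.40 = 0.5237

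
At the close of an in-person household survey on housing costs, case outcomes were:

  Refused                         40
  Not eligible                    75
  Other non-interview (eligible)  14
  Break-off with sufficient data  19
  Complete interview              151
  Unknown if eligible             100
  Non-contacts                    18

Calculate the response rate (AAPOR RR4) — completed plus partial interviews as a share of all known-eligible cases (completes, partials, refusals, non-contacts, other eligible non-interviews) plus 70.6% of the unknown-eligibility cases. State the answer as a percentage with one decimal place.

Top → 151 + 19 = 170
Known eligible → 151 + 19 + 40 + 18 + 14 = 242
Eligible share of unknowns → 0.7060 × 100 = 70.60
Denom → 242 + 70.60 = 312.60
RR4 = 170 / 312.60 = 0.5438

54.4%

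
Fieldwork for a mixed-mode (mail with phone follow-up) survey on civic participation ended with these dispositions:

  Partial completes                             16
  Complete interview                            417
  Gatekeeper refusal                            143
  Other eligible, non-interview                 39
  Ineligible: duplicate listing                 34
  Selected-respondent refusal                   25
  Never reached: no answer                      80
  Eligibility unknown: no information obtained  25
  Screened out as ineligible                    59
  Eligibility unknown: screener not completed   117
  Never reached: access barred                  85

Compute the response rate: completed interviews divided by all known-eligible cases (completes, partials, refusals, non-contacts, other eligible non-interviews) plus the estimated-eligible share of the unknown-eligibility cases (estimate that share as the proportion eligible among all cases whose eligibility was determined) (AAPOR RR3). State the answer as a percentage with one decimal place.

Refusal or break-off = 143 + 25 = 168
Never reached = 80 + 85 = 165
Unknown eligibility = 117 + 25 = 142
Out of scope = 59 + 34 = 93
Numerator → 417
Determined eligible → 417 + 16 + 168 + 165 + 39 = 805
e = 805 / (805 + 93) = 805 / 898 = 0.8964
Eligible share of unknowns → 0.8964 × 142 = 127.29
Base → 805 + 127.29 = 932.29
RR3 = 417 / 932.29 = 0.4473

44.7%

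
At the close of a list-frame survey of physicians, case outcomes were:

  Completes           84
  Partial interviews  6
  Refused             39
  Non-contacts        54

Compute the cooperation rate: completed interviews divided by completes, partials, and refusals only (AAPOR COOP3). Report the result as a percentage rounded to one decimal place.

65.1%

Num = 84
Denominator = 84 + 6 + 39 = 129
COOP3 = 84 / 129 = 0.6512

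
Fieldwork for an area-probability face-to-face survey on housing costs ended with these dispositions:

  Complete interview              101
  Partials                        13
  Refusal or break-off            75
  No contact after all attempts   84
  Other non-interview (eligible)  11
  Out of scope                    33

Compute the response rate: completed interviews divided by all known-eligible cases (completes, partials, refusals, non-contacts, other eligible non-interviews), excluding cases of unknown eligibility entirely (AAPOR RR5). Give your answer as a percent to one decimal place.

35.6%

Numerator: 101
Denom: 101 + 13 + 75 + 84 + 11 = 284
RR5 = 101 / 284 = 0.3556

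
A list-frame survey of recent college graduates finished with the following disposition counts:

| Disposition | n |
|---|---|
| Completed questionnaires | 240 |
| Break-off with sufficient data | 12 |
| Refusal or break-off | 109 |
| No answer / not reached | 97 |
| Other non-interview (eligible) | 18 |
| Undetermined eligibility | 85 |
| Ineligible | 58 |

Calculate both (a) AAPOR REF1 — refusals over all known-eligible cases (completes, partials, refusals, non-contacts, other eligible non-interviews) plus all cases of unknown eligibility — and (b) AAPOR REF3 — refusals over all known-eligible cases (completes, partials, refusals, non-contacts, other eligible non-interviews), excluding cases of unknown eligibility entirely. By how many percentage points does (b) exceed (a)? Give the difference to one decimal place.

3.5

Num: 109
Base: 240 + 12 + 109 + 97 + 18 + 85 = 561
REF1 = 109 / 561 = 0.1943
Base: 240 + 12 + 109 + 97 + 18 = 476
REF3 = 109 / 476 = 0.2290
Difference = 22.90 − 19.43 = 3.47 percentage points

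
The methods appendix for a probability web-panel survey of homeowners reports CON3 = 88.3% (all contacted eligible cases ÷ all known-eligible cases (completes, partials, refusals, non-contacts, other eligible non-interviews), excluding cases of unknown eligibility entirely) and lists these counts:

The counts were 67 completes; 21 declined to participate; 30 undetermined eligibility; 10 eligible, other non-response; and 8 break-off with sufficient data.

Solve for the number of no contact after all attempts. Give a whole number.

14

Numerator → 67 + 8 + 21 + 10 = 106
CON3 = 106 / D = 0.883
D = 106 / 0.883 = 120.0
Other denominator terms total 106
no contact after all attempts = 120.0 − 106 ≈ 14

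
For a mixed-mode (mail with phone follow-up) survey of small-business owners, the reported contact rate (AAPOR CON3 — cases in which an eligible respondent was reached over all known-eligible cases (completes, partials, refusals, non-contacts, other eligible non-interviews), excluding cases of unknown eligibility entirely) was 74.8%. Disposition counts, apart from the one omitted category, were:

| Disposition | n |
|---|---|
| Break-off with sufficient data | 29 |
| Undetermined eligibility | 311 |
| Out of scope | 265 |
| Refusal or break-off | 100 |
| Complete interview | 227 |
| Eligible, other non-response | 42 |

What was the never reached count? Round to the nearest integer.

134

Top → 227 + 29 + 100 + 42 = 398
CON3 = 398 / D = 0.748
D = 398 / 0.748 = 532.1
Remaining denominator categories sum to 398
never reached = 532.1 − 398 ≈ 134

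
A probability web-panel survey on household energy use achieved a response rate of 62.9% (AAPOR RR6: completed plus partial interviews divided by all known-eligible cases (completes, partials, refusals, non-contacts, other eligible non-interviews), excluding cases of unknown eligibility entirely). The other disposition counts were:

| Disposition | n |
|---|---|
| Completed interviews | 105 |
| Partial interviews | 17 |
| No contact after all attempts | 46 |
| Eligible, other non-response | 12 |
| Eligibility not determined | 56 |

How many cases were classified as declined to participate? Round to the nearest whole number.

Numerator: 105 + 17 = 122
RR6 = 122 / D = 0.629
D = 122 / 0.629 = 194.0
Remaining denominator categories sum to 180
declined to participate = 194.0 − 180 ≈ 14

14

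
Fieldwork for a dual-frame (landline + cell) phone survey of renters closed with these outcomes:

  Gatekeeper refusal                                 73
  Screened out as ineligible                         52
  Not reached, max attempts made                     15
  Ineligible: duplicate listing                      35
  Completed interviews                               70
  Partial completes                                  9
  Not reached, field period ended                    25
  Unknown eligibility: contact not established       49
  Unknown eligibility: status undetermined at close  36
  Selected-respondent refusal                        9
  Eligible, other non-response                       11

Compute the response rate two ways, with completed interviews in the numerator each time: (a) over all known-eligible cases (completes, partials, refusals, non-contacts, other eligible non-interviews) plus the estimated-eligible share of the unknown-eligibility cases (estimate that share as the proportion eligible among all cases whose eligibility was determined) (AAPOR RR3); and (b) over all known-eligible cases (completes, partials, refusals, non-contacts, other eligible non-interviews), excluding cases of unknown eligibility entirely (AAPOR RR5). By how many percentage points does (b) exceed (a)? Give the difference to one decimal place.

7.3

Refusal or break-off = 73 + 9 = 82
No contact after all attempts = 25 + 15 = 40
Eligibility not determined = 49 + 36 = 85
Screened out, ineligible = 52 + 35 = 87
Top = 70
Known eligible = 70 + 9 + 82 + 40 + 11 = 212
e = 212 / (212 + 87) = 212 / 299 = 0.7090
e × U = 0.7090 × 85 = 60.26
Denom = 212 + 60.26 = 272.26
RR3 = 70 / 272.26 = 0.2571
Denom = 70 + 9 + 82 + 40 + 11 = 212
RR5 = 70 / 212 = 0.3302
Difference = 33.02 − 25.71 = 7.31 percentage points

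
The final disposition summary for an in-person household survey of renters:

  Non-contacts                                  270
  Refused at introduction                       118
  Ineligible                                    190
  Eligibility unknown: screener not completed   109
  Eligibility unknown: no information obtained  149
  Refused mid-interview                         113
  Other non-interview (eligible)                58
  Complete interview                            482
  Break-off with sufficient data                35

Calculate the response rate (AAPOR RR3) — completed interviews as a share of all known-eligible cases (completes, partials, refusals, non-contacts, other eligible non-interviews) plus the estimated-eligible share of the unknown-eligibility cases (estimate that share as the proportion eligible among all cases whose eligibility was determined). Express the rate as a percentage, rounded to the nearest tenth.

Refusal or break-off = 118 + 113 = 231
Unknown if eligible = 109 + 149 = 258
Num: 482
Eligible (known): 482 + 35 + 231 + 270 + 58 = 1076
e = 1076 / (1076 + 190) = 1076 / 1266 = 0.8499
Estimated eligible among unknowns: 0.8499 × 258 = 219.27
Denominator: 1076 + 219.27 = 1295.27
RR3 = 482 / 1295.27 = 0.3721

37.2%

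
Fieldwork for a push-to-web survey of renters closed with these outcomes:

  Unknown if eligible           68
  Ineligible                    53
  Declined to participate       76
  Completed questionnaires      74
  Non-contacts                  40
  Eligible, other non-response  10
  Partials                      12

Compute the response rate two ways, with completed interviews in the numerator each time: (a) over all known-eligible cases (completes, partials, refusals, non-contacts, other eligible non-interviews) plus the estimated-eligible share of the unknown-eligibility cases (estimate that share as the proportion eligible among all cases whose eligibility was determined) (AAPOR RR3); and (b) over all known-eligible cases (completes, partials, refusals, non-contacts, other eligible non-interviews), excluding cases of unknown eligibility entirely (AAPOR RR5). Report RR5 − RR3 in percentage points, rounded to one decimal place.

Numerator: 74
Eligible (known): 74 + 12 + 76 + 40 + 10 = 212
e = 212 / (212 + 53) = 212 / 265 = 0.8000
Estimated eligible among unknowns: 0.8000 × 68 = 54.40
Denominator: 212 + 54.40 = 266.40
RR3 = 74 / 266.40 = 0.2778
Denominator: 74 + 12 + 76 + 40 + 10 = 212
RR5 = 74 / 212 = 0.3491
Difference = 34.91 − 27.78 = 7.13 percentage points

7.1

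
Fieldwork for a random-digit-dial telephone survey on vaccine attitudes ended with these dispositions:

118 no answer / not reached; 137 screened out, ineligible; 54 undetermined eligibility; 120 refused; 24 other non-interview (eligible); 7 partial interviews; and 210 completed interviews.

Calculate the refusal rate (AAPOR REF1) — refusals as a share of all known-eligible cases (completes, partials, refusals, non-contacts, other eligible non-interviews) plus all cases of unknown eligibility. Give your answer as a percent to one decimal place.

Num = 120
Base = 210 + 7 + 120 + 118 + 24 + 54 = 533
REF1 = 120 / 533 = 0.2251

22.5%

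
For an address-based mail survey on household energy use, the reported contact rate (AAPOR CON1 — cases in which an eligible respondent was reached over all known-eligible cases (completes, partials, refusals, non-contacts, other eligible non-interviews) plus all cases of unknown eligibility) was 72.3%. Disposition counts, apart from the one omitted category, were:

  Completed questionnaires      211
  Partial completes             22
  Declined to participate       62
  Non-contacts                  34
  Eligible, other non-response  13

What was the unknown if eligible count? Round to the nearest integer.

84

Num = 211 + 22 + 62 + 13 = 308
CON1 = 308 / D = 0.723
D = 308 / 0.723 = 426.0
Remaining denominator categories sum to 342
unknown if eligible = 426.0 − 342 ≈ 84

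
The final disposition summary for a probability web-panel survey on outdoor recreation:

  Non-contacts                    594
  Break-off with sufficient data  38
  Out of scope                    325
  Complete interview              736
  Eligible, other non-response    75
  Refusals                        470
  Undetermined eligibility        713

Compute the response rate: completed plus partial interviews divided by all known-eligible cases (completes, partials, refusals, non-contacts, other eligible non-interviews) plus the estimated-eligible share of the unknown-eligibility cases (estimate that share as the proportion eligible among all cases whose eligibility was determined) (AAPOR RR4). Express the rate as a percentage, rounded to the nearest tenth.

30.7%

Top = 736 + 38 = 774
Determined eligible = 736 + 38 + 470 + 594 + 75 = 1913
e = 1913 / (1913 + 325) = 1913 / 2238 = 0.8548
Eligible share of unknowns = 0.8548 × 713 = 609.47
Base = 1913 + 609.47 = 2522.47
RR4 = 774 / 2522.47 = 0.3068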